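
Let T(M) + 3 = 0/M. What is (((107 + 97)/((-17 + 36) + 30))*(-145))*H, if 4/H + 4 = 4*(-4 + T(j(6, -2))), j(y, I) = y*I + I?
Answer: 7395/98 ≈ 75.459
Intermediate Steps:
j(y, I) = I + I*y (j(y, I) = I*y + I = I + I*y)
T(M) = -3 (T(M) = -3 + 0/M = -3 + 0 = -3)
H = -⅛ (H = 4/(-4 + 4*(-4 - 3)) = 4/(-4 + 4*(-7)) = 4/(-4 - 28) = 4/(-32) = 4*(-1/32) = -⅛ ≈ -0.12500)
(((107 + 97)/((-17 + 36) + 30))*(-145))*H = (((107 + 97)/((-17 + 36) + 30))*(-145))*(-⅛) = ((204/(19 + 30))*(-145))*(-⅛) = ((204/49)*(-145))*(-⅛) = -29580/49*(-⅛) = 7395/98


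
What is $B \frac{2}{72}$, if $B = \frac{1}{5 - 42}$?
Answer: $- \frac{1}{1332} \approx -0.00075075$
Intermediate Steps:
$B = - \frac{1}{37}$ ($B = \frac{1}{-37} = - \frac{1}{37} \approx -0.027027$)
$B \frac{2}{72} = - \frac{2 \cdot \frac{1}{72}}{37} = \left(- \frac{1}{37}\right) \frac{1}{36} = - \frac{1}{1332}$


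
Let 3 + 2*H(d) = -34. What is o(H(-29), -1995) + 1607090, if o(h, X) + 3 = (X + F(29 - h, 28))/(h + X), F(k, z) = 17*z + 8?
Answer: 6471742371/4027 ≈ 1.6071e+6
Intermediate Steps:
H(d) = -37/2 (H(d) = -3/2 + (½)*(-34) = -3/2 - 17 = -37/2)
F(k, z) = 8 + 17*z
o(h, X) = -3 + (484 + X)/(X + h) (o(h, X) = -3 + (X + (8 + 17*28))/(h + X) = -3 + (X + (8 + 476))/(X + h) = -3 + (X + 484)/(X + h) = -3 + (484 + X)/(X + h))
o(H(-29), -1995) + 1607090 = (484 - 3*(-37/2) - 2*(-1995))/(-1995 - 37/2) + 1607090 = (484 + 111/2 + 3990)/(-4027/2) + 1607090 = -2/4027*9059/2 + 1607090 = -9059/4027 + 1607090 = 6471742371/4027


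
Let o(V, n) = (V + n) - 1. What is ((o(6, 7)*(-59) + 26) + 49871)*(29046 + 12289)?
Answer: 2033227315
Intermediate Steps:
o(V, n) = -1 + V + n
((o(6, 7)*(-59) + 26) + 49871)*(29046 + 12289) = (((-1 + 6 + 7)*(-59) + 26) + 49871)*(29046 + 12289) = ((12*(-59) + 26) + 49871)*41335 = ((-708 + 26) + 49871)*41335 = (-682 + 49871)*41335 = 49189*41335 = 2033227315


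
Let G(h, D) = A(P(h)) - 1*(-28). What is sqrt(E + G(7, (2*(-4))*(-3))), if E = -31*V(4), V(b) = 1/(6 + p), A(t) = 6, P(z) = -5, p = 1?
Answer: 3*sqrt(161)/7 ≈ 5.4380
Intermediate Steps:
G(h, D) = 34 (G(h, D) = 6 - 1*(-28) = 6 + 28 = 34)
V(b) = 1/7 (V(b) = 1/(6 + 1) = 1/7)
E = -31/7 (E = -31*1/7 = -31/7 ≈ -4.4286)
sqrt(E + G(7, (2*(-4))*(-3))) = sqrt(-31/7 + 34) = sqrt(207/7) = 3*sqrt(161)/7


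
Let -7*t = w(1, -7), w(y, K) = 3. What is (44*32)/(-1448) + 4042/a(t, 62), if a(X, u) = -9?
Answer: -733186/1629 ≈ -450.08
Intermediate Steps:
t = -3/7 (t = -⅐*3 = -3/7 ≈ -0.42857)
(44*32)/(-1448) + 4042/a(t, 62) = (44*32)/(-1448) + 4042/(-9) = 1408*(-1/1448) + 4042*(-⅑) = -176/181 - 4042/9 = -733186/1629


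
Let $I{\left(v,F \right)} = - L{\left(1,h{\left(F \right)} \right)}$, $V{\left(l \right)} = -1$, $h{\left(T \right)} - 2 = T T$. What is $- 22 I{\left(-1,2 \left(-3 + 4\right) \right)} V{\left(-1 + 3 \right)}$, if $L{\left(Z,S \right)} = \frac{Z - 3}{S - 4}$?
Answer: $22$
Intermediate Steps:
$h{\left(T \right)} = 2 + T^{2}$ ($h{\left(T \right)} = 2 + T T = 2 + T^{2}$)
$L{\left(Z,S \right)} = \frac{-3 + Z}{-4 + S}$
$I{\left(v,F \right)} = \frac{2}{-2 + F^{2}}$ ($I{\left(v,F \right)} = - \frac{-3 + 1}{-4 + \left(2 + F^{2}\right)} = - \frac{-2}{-2 + F^{2}} = \frac{2}{-2 + F^{2}}$)
$- 22 I{\left(-1,2 \left(-3 + 4\right) \right)} V{\left(-1 + 3 \right)} = - 22 \frac{2}{-2 + \left(2 \left(-3 + 4\right)\right)^{2}} \left(-1\right) = - 22 \frac{2}{-2 + \left(2 \cdot 1\right)^{2}} \left(-1\right) = - 22 \frac{2}{-2 + 2^{2}} \left(-1\right) = - 22 \frac{2}{-2 + 4} \left(-1\right) = - 22 \cdot \frac{2}{2} \left(-1\right) = - 22 \cdot 2 \cdot \frac{1}{2} \left(-1\right) = \left(-22\right) 1 \left(-1\right) = \left(-22\right) \left(-1\right) = 22$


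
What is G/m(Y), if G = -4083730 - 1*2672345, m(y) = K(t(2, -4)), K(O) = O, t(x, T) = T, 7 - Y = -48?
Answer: 6756075/4 ≈ 1.6890e+6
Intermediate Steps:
Y = 55 (Y = 7 - 1*(-48) = 7 + 48 = 55)
m(y) = -4
G = -6756075 (G = -4083730 - 2672345 = -6756075)
G/m(Y) = -6756075/(-4) = -6756075*(-1/4) = 6756075/4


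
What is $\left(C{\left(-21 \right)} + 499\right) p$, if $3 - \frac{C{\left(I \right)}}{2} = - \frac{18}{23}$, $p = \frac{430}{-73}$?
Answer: $- \frac{5009930}{1679} \approx -2983.9$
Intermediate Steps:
$p = - \frac{430}{73}$ ($p = 430 \left(- \frac{1}{73}\right) = - \frac{430}{73} \approx -5.8904$)
$C{\left(I \right)} = \frac{174}{23}$ ($C{\left(I \right)} = 6 - 2 \left(- \frac{18}{23}\right) = 6 - 2 \left(\left(-18\right) \frac{1}{23}\right) = 6 - - \frac{36}{23} = 6 + \frac{36}{23} = \frac{174}{23}$)
$\left(C{\left(-21 \right)} + 499\right) p = \left(\frac{174}{23} + 499\right) \left(- \frac{430}{73}\right) = \frac{11651}{23} \left(- \frac{430}{73}\right) = - \frac{5009930}{1679}$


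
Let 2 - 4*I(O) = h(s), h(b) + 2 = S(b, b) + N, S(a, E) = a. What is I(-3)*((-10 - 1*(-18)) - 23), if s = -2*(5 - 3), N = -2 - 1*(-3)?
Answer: -105/4 ≈ -26.250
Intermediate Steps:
N = 1 (N = -2 + 3 = 1)
s = -4 (s = -2*2 = -1*4 = -4)
h(b) = -1 + b (h(b) = -2 + (b + 1) = -2 + (1 + b) = -1 + b)
I(O) = 7/4 (I(O) = ½ - (-1 - 4)/4 = ½ - ¼*(-5) = ½ + 5/4 = 7/4)
I(-3)*((-10 - 1*(-18)) - 23) = 7*((-10 - 1*(-18)) - 23)/4 = 7*((-10 + 18) - 23)/4 = 7*(8 - 23)/4 = (7/4)*(-15) = -105/4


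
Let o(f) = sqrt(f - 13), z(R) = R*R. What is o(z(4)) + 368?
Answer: 368 + sqrt(3) ≈ 369.73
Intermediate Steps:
z(R) = R**2
o(f) = sqrt(-13 + f)
o(z(4)) + 368 = sqrt(-13 + 4**2) + 368 = sqrt(-13 + 16) + 368 = sqrt(3) + 368 = 368 + sqrt(3)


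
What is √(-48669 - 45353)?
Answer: I*√94022 ≈ 306.63*I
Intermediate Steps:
√(-48669 - 45353) = √(-94022) = I*√94022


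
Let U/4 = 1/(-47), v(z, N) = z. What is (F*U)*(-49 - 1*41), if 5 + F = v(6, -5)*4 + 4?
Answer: 8280/47 ≈ 176.17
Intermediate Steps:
U = -4/47 (U = 4/(-47) = 4*(-1/47) = -4/47 ≈ -0.085106)
F = 23 (F = -5 + (6*4 + 4) = -5 + (24 + 4) = -5 + 28 = 23)
(F*U)*(-49 - 1*41) = (23*(-4/47))*(-49 - 1*41) = -92*(-49 - 41)/47 = -92/47*(-90) = 8280/47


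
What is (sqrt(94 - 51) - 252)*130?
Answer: -32760 + 130*sqrt(43) ≈ -31908.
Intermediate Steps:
(sqrt(94 - 51) - 252)*130 = (sqrt(43) - 252)*130 = (-252 + sqrt(43))*130 = -32760 + 130*sqrt(43)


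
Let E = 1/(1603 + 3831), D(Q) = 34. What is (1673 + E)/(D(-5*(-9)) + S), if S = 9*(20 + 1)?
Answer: 9091083/1211782 ≈ 7.5022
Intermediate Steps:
E = 1/5434 ≈ 0.00018403
S = 189 (S = 9*21 = 189)
(1673 + E)/(D(-5*(-9)) + S) = (1673 + 1/5434)/(34 + 189) = (9091083/5434)/223 = (9091083/5434)*(1/223) = 9091083/1211782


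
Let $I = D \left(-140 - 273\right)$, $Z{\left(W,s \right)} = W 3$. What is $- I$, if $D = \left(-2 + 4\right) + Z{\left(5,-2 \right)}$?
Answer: $7021$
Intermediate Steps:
$Z{\left(W,s \right)} = 3 W$
$D = 17$ ($D = \left(-2 + 4\right) + 3 \cdot 5 = 2 + 15 = 17$)
$I = -7021$ ($I = 17 \left(-140 - 273\right) = 17 \left(-413\right) = -7021$)
$- I = \left(-1\right) \left(-7021\right) = 7021$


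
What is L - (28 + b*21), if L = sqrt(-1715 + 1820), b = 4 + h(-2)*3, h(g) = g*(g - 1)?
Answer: -490 + sqrt(105) ≈ -479.75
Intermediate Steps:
h(g) = g*(-1 + g)
b = 22 (b = 4 - 2*(-1 - 2)*3 = 4 - 2*(-3)*3 = 4 + 6*3 = 4 + 18 = 22)
L = sqrt(105) ≈ 10.247
L - (28 + b*21) = sqrt(105) - (28 + 22*21) = sqrt(105) - (28 + 462) = sqrt(105) - 1*490 = sqrt(105) - 490 = -490 + sqrt(105)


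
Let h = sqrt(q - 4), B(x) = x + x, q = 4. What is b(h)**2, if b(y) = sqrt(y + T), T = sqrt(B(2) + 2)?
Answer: sqrt(6) ≈ 2.4495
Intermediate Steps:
B(x) = 2*x
h = 0 (h = sqrt(4 - 4) = sqrt(0) = 0)
T = sqrt(6) (T = sqrt(2*2 + 2) = sqrt(4 + 2) = sqrt(6) ≈ 2.4495)
b(y) = sqrt(y + sqrt(6))
b(h)**2 = (sqrt(0 + sqrt(6)))**2 = (sqrt(sqrt(6)))**2 = (6**(1/4))**2 = sqrt(6)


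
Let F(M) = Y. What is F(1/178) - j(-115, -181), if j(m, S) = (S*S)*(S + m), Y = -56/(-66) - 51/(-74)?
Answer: 23680702907/2442 ≈ 9.6973e+6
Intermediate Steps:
Y = 3755/2442 (Y = -56*(-1/66) - 51*(-1/74) = 28/33 + 51/74 = 3755/2442 ≈ 1.5377)
j(m, S) = S**2*(S + m)
F(M) = 3755/2442
F(1/178) - j(-115, -181) = 3755/2442 - (-181)**2*(-181 - 115) = 3755/2442 - 32761*(-296) = 3755/2442 - 1*(-9697256) = 3755/2442 + 9697256 = 23680702907/2442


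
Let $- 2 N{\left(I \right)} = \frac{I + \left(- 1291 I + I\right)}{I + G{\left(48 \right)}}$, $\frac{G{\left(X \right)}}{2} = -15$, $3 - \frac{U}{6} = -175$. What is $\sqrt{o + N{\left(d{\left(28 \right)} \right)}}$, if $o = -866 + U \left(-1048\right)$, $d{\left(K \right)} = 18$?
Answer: $\frac{i \sqrt{4484387}}{2} \approx 1058.8 i$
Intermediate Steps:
$U = 1068$ ($U = 18 - -1050 = 18 + 1050 = 1068$)
$G{\left(X \right)} = -30$ ($G{\left(X \right)} = 2 \left(-15\right) = -30$)
$o = -1120130$ ($o = -866 + 1068 \left(-1048\right) = -866 - 1119264 = -1120130$)
$N{\left(I \right)} = \frac{1289 I}{2 \left(-30 + I\right)}$ ($N{\left(I \right)} = - \frac{\left(I + \left(- 1291 I + I\right)\right) \frac{1}{I - 30}}{2} = - \frac{\left(I - 1290 I\right) \frac{1}{-30 + I}}{2} = - \frac{- 1289 I \frac{1}{-30 + I}}{2} = - \frac{\left(-1289\right) I \frac{1}{-30 + I}}{2} = \frac{1289 I}{2 \left(-30 + I\right)}$)
$\sqrt{o + N{\left(d{\left(28 \right)} \right)}} = \sqrt{-1120130 + \frac{1289}{2} \cdot 18 \frac{1}{-30 + 18}} = \sqrt{-1120130 + \frac{1289}{2} \cdot 18 \frac{1}{-12}} = \sqrt{-1120130 + \frac{1289}{2} \cdot 18 \left(- \frac{1}{12}\right)} = \sqrt{-1120130 - \frac{3867}{4}} = \sqrt{- \frac{4484387}{4}} = \frac{i \sqrt{4484387}}{2}$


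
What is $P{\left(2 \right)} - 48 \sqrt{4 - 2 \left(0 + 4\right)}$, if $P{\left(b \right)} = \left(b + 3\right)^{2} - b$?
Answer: $23 - 96 i \approx 23.0 - 96.0 i$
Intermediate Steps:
$P{\left(b \right)} = \left(3 + b\right)^{2} - b$
$P{\left(2 \right)} - 48 \sqrt{4 - 2 \left(0 + 4\right)} = \left(\left(3 + 2\right)^{2} - 2\right) - 48 \sqrt{4 - 2 \left(0 + 4\right)} = \left(5^{2} - 2\right) - 48 \sqrt{4 - 8} = \left(25 - 2\right) - 48 \sqrt{4 - 8} = 23 - 48 \sqrt{-4} = 23 - 48 \cdot 2 i = 23 - 96 i$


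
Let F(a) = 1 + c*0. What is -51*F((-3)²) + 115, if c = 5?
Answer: 64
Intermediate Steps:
F(a) = 1 (F(a) = 1 + 5*0 = 1 + 0 = 1)
-51*F((-3)²) + 115 = -51*1 + 115 = -51 + 115 = 64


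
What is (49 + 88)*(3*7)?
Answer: 2877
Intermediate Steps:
(49 + 88)*(3*7) = 137*21 = 2877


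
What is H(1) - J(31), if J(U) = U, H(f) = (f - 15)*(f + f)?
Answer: -59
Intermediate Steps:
H(f) = 2*f*(-15 + f) (H(f) = (-15 + f)*(2*f) = 2*f*(-15 + f))
H(1) - J(31) = 2*1*(-15 + 1) - 1*31 = 2*1*(-14) - 31 = -28 - 31 = -59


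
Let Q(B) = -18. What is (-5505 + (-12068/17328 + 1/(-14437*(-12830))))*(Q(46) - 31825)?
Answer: 70337722990743108467/401201053860 ≈ 1.7532e+8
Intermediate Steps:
(-5505 + (-12068/17328 + 1/(-14437*(-12830))))*(Q(46) - 31825) = (-5505 + (-12068/17328 + 1/(-14437*(-12830))))*(-18 - 31825) = (-5505 + (-12068*1/17328 - 1/14437*(-1/12830)))*(-31843) = (-5505 + (-3017/4332 + 1/185226710))*(-31843) = (-5505 - 279414489869/401201053860)*(-31843) = -2208891215989169/401201053860*(-31843) = 70337722990743108467/401201053860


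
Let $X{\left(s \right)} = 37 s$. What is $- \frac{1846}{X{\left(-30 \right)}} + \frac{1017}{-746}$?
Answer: $\frac{124123}{414030} \approx 0.29979$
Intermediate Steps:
$- \frac{1846}{X{\left(-30 \right)}} + \frac{1017}{-746} = - \frac{1846}{37 \left(-30\right)} + \frac{1017}{-746} = - \frac{1846}{-1110} + 1017 \left(- \frac{1}{746}\right) = \left(-1846\right) \left(- \frac{1}{1110}\right) - \frac{1017}{746} = \frac{923}{555} - \frac{1017}{746} = \frac{124123}{414030}$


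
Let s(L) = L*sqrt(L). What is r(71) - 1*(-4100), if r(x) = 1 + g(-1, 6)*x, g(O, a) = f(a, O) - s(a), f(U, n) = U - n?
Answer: 4598 - 426*sqrt(6) ≈ 3554.5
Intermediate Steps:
s(L) = L**(3/2)
g(O, a) = a - O - a**(3/2) (g(O, a) = (a - O) - a**(3/2) = a - O - a**(3/2))
r(x) = 1 + x*(7 - 6*sqrt(6)) (r(x) = 1 + (6 - 1*(-1) - 6**(3/2))*x = 1 + (6 + 1 - 6*sqrt(6))*x = 1 + (7 - 6*sqrt(6))*x = 1 + x*(7 - 6*sqrt(6)))
r(71) - 1*(-4100) = (1 + 71*(7 - 6*sqrt(6))) - 1*(-4100) = (1 + (497 - 426*sqrt(6))) + 4100 = (498 - 426*sqrt(6)) + 4100 = 4598 - 426*sqrt(6)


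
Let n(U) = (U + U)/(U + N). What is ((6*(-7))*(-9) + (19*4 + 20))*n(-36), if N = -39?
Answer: 11376/25 ≈ 455.04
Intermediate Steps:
n(U) = 2*U/(-39 + U) (n(U) = (U + U)/(U - 39) = (2*U)/(-39 + U) = 2*U/(-39 + U))
((6*(-7))*(-9) + (19*4 + 20))*n(-36) = ((6*(-7))*(-9) + (19*4 + 20))*(2*(-36)/(-39 - 36)) = (-42*(-9) + (76 + 20))*(2*(-36)/(-75)) = (378 + 96)*(2*(-36)*(-1/75)) = 474*(24/25) = 11376/25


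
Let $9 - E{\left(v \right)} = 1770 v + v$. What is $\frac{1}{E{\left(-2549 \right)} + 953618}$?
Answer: $\frac{1}{5467906} \approx 1.8289 \cdot 10^{-7}$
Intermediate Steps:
$E{\left(v \right)} = 9 - 1771 v$ ($E{\left(v \right)} = 9 - \left(1770 v + v\right) = 9 - 1771 v$)
$\frac{1}{E{\left(-2549 \right)} + 953618} = \frac{1}{\left(9 - -4514279\right) + 953618} = \frac{1}{\left(9 + 4514279\right) + 953618} = \frac{1}{4514288 + 953618} = \frac{1}{5467906}$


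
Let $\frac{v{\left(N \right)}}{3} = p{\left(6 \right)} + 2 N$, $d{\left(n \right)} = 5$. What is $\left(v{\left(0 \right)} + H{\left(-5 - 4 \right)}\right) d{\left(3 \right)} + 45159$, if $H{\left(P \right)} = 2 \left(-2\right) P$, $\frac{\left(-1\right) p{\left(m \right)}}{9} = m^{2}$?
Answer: $40479$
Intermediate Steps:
$p{\left(m \right)} = - 9 m^{2}$
$v{\left(N \right)} = -972 + 6 N$ ($v{\left(N \right)} = 3 \left(- 9 \cdot 6^{2} + 2 N\right) = 3 \left(\left(-9\right) 36 + 2 N\right) = 3 \left(-324 + 2 N\right) = -972 + 6 N$)
$H{\left(P \right)} = - 4 P$
$\left(v{\left(0 \right)} + H{\left(-5 - 4 \right)}\right) d{\left(3 \right)} + 45159 = \left(\left(-972 + 6 \cdot 0\right) - 4 \left(-5 - 4\right)\right) 5 + 45159 = \left(\left(-972 + 0\right) - 4 \left(-5 - 4\right)\right) 5 + 45159 = \left(-972 - -36\right) 5 + 45159 = \left(-972 + 36\right) 5 + 45159 = \left(-936\right) 5 + 45159 = -4680 + 45159 = 40479$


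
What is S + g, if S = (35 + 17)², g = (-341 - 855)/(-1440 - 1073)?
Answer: 6796348/2513 ≈ 2704.5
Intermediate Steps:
g = 1196/2513 (g = -1196/(-2513) = -1196*(-1/2513) = 1196/2513 ≈ 0.47592)
S = 2704 (S = 52² = 2704)
S + g = 2704 + 1196/2513 = 6796348/2513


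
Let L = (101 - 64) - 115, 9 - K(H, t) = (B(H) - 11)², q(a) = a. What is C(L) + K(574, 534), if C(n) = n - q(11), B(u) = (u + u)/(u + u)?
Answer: -180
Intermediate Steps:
B(u) = 1 (B(u) = (2*u)/((2*u)) = (2*u)*(1/(2*u)) = 1)
K(H, t) = -91 (K(H, t) = 9 - (1 - 11)² = 9 - 1*(-10)² = 9 - 1*100 = 9 - 100 = -91)
L = -78 (L = 37 - 115 = -78)
C(n) = -11 + n (C(n) = n - 1*11 = n - 11 = -11 + n)
C(L) + K(574, 534) = (-11 - 78) - 91 = -89 - 91 = -180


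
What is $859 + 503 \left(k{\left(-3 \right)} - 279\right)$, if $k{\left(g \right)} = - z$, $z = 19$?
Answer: $-149035$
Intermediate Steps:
$k{\left(g \right)} = -19$ ($k{\left(g \right)} = \left(-1\right) 19 = -19$)
$859 + 503 \left(k{\left(-3 \right)} - 279\right) = 859 + 503 \left(-19 - 279\right) = 859 + 503 \left(-298\right) = 859 - 149894 = -149035$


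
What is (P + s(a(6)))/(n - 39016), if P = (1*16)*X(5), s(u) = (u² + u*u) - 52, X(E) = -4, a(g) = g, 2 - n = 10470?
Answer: 11/12371 ≈ 0.00088918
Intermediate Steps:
n = -10468 (n = 2 - 1*10470 = 2 - 10470 = -10468)
s(u) = -52 + 2*u² (s(u) = (u² + u²) - 52 = 2*u² - 52 = -52 + 2*u²)
P = -64 (P = (1*16)*(-4) = 16*(-4) = -64)
(P + s(a(6)))/(n - 39016) = (-64 + (-52 + 2*6²))/(-10468 - 39016) = (-64 + (-52 + 2*36))/(-49484) = (-64 + (-52 + 72))*(-1/49484) = (-64 + 20)*(-1/49484) = -44*(-1/49484) = 11/12371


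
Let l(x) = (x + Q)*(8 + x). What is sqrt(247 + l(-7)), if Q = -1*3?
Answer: sqrt(237) ≈ 15.395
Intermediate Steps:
Q = -3
l(x) = (-3 + x)*(8 + x) (l(x) = (x - 3)*(8 + x) = (-3 + x)*(8 + x))
sqrt(247 + l(-7)) = sqrt(247 + (-24 + (-7)**2 + 5*(-7))) = sqrt(247 + (-24 + 49 - 35)) = sqrt(247 - 10) = sqrt(237)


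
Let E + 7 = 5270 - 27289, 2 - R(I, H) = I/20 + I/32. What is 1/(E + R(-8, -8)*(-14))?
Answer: -10/220631 ≈ -4.5325e-5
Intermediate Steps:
R(I, H) = 2 - 13*I/160 (R(I, H) = 2 - (I/20 + I/32) = 2 - 13*I/160)
E = -22026 (E = -7 + (5270 - 27289) = -7 - 22019 = -22026)
1/(E + R(-8, -8)*(-14)) = 1/(-22026 + (2 - 13/160*(-8))*(-14)) = 1/(-22026 + (2 + 13/20)*(-14)) = 1/(-22026 + (53/20)*(-14)) = 1/(-22026 - 371/10) = 1/(-220631/10) = -10/220631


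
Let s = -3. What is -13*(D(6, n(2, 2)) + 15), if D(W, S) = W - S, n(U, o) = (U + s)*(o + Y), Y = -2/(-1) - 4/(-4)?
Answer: -338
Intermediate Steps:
Y = 3 (Y = -2*(-1) - 4*(-¼) = 2 + 1 = 3)
n(U, o) = (-3 + U)*(3 + o) (n(U, o) = (U - 3)*(o + 3) = (-3 + U)*(3 + o))
-13*(D(6, n(2, 2)) + 15) = -13*((6 - (-9 - 3*2 + 3*2 + 2*2)) + 15) = -13*((6 - (-9 - 6 + 6 + 4)) + 15) = -13*((6 - 1*(-5)) + 15) = -13*((6 + 5) + 15) = -13*(11 + 15) = -13*26 = -338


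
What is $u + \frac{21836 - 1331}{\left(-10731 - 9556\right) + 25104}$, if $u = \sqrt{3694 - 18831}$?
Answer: $\frac{20505}{4817} + i \sqrt{15137} \approx 4.2568 + 123.03 i$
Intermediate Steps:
$u = i \sqrt{15137}$ ($u = \sqrt{-15137} = i \sqrt{15137} \approx 123.03 i$)
$u + \frac{21836 - 1331}{\left(-10731 - 9556\right) + 25104} = i \sqrt{15137} + \frac{21836 - 1331}{\left(-10731 - 9556\right) + 25104} = i \sqrt{15137} + \frac{20505}{\left(-10731 - 9556\right) + 25104} = i \sqrt{15137} + \frac{20505}{-20287 + 25104} = i \sqrt{15137} + \frac{20505}{4817} = \frac{20505}{4817} + i \sqrt{15137}$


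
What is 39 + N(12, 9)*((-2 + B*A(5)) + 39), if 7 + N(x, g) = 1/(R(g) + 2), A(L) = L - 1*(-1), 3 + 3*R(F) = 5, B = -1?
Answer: -1331/8 ≈ -166.38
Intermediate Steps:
R(F) = 2/3 (R(F) = -1 + (1/3)*5 = -1 + 5/3 = 2/3)
A(L) = 1 + L (A(L) = L + 1 = 1 + L)
N(x, g) = -53/8 (N(x, g) = -7 + 1/(2/3 + 2) = -7 + 1/(8/3) = -7 + 3/8 = -53/8)
39 + N(12, 9)*((-2 + B*A(5)) + 39) = 39 - 53*((-2 - (1 + 5)) + 39)/8 = 39 - 53*((-2 - 1*6) + 39)/8 = 39 - 53*((-2 - 6) + 39)/8 = 39 - 53*(-8 + 39)/8 = 39 - 53/8*31 = 39 - 1643/8 = -1331/8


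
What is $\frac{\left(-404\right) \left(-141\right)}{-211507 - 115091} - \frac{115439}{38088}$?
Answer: $- \frac{6645298559}{2073244104} \approx -3.2053$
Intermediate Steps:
$\frac{\left(-404\right) \left(-141\right)}{-211507 - 115091} - \frac{115439}{38088} = \frac{56964}{-326598} - \frac{115439}{38088} = 56964 \left(- \frac{1}{326598}\right) - \frac{115439}{38088} = - \frac{9494}{54433} - \frac{115439}{38088} = - \frac{6645298559}{2073244104}$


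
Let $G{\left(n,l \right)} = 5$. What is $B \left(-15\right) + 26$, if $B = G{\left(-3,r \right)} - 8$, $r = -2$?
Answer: $71$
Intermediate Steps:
$B = -3$ ($B = 5 - 8 = -3$)
$B \left(-15\right) + 26 = \left(-3\right) \left(-15\right) + 26 = 45 + 26 = 71$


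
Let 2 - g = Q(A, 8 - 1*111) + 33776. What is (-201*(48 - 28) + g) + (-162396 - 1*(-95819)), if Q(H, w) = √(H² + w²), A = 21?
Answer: -104371 - 5*√442 ≈ -1.0448e+5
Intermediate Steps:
g = -33774 - 5*√442 (g = 2 - (√(21² + (8 - 1*111)²) + 33776) = 2 - (√(441 + (8 - 111)²) + 33776) = 2 - (√(441 + (-103)²) + 33776) = 2 - (√(441 + 10609) + 33776) = 2 - (√11050 + 33776) = 2 - (5*√442 + 33776) = 2 - (33776 + 5*√442) = 2 + (-33776 - 5*√442) = -33774 - 5*√442 ≈ -33879.)
(-201*(48 - 28) + g) + (-162396 - 1*(-95819)) = (-201*(48 - 28) + (-33774 - 5*√442)) + (-162396 - 1*(-95819)) = (-201*20 + (-33774 - 5*√442)) + (-162396 + 95819) = (-4020 + (-33774 - 5*√442)) - 66577 = (-37794 - 5*√442) - 66577 = -104371 - 5*√442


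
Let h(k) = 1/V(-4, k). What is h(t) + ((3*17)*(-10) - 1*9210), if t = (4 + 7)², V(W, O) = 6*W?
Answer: -233281/24 ≈ -9720.0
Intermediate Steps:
t = 121 (t = 11² = 121)
h(k) = -1/24 (h(k) = 1/(6*(-4)) = 1/(-24) = -1/24)
h(t) + ((3*17)*(-10) - 1*9210) = -1/24 + ((3*17)*(-10) - 1*9210) = -1/24 + (51*(-10) - 9210) = -1/24 + (-510 - 9210) = -1/24 - 9720 = -233281/24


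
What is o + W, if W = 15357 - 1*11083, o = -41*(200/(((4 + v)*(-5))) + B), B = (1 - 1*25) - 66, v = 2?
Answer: 24712/3 ≈ 8237.3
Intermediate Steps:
B = -90 (B = (1 - 25) - 66 = -24 - 66 = -90)
o = 11890/3 (o = -41*(200/(((4 + 2)*(-5))) - 90) = -41*(200/((6*(-5))) - 90) = -41*(200/(-30) - 90) = -41*(200*(-1/30) - 90) = -41*(-20/3 - 90) = -41*(-290/3) = 11890/3 ≈ 3963.3)
W = 4274 (W = 15357 - 11083 = 4274)
o + W = 11890/3 + 4274 = 24712/3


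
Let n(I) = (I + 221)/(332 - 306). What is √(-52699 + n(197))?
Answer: I*√8903414/13 ≈ 229.53*I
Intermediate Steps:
n(I) = 17/2 + I/26 (n(I) = (221 + I)/26 = (221 + I)*(1/26) = 17/2 + I/26)
√(-52699 + n(197)) = √(-52699 + (17/2 + (1/26)*197)) = √(-52699 + (17/2 + 197/26)) = √(-52699 + 209/13) = √(-684878/13) = I*√8903414/13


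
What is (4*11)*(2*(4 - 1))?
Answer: 264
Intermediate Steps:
(4*11)*(2*(4 - 1)) = 44*(2*3) = 44*6 = 264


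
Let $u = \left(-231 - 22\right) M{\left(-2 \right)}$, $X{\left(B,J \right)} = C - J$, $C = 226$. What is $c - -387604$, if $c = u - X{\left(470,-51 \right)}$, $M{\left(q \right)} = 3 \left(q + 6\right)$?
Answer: $384291$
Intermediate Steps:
$M{\left(q \right)} = 18 + 3 q$ ($M{\left(q \right)} = 3 \left(6 + q\right) = 18 + 3 q$)
$X{\left(B,J \right)} = 226 - J$
$u = -3036$ ($u = \left(-231 - 22\right) \left(18 + 3 \left(-2\right)\right) = - 253 \left(18 - 6\right) = \left(-253\right) 12 = -3036$)
$c = -3313$ ($c = -3036 - \left(226 - -51\right) = -3036 - \left(226 + 51\right) = -3036 - 277 = -3313$)
$c - -387604 = -3313 - -387604 = -3313 + 387604 = 384291$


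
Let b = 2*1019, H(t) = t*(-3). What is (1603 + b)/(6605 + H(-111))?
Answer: 3641/6938 ≈ 0.52479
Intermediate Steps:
H(t) = -3*t
b = 2038
(1603 + b)/(6605 + H(-111)) = (1603 + 2038)/(6605 - 3*(-111)) = 3641/(6605 + 333) = 3641/6938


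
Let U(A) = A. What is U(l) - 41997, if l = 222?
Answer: -41775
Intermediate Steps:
U(l) - 41997 = 222 - 41997 = -41775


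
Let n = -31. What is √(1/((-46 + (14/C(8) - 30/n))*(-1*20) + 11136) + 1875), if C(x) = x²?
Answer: √16695514310049619/2984003 ≈ 43.301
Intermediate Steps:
√(1/((-46 + (14/C(8) - 30/n))*(-1*20) + 11136) + 1875) = √(1/((-46 + (14/(8²) - 30/(-31)))*(-1*20) + 11136) + 1875) = √(1/((-46 + (14/64 - 30*(-1/31)))*(-20) + 11136) + 1875) = √(1/((-46 + (14*(1/64) + 30/31))*(-20) + 11136) + 1875) = √(1/((-46 + (7/32 + 30/31))*(-20) + 11136) + 1875) = √(1/((-46 + 1177/992)*(-20) + 11136) + 1875) = √(1/(-44455/992*(-20) + 11136) + 1875) = √(1/(222275/248 + 11136) + 1875) = √(1/(2984003/248) + 1875) = √(248/2984003 + 1875) = √(5595005873/2984003) = √16695514310049619/2984003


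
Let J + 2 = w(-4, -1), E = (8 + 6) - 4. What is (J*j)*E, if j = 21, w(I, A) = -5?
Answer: -1470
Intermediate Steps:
E = 10 (E = 14 - 4 = 10)
J = -7 (J = -2 - 5 = -7)
(J*j)*E = -7*21*10 = -147*10 = -1470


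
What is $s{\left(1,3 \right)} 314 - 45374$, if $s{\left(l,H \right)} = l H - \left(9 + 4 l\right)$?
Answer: $-48514$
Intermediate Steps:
$s{\left(l,H \right)} = -9 - 4 l + H l$ ($s{\left(l,H \right)} = H l - \left(9 + 4 l\right) = -9 - 4 l + H l$)
$s{\left(1,3 \right)} 314 - 45374 = \left(-9 - 4 + 3 \cdot 1\right) 314 - 45374 = \left(-9 - 4 + 3\right) 314 - 45374 = \left(-10\right) 314 - 45374 = -3140 - 45374 = -48514$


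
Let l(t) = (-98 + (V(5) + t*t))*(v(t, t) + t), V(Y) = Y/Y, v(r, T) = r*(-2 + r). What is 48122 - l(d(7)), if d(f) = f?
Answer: 50138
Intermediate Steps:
V(Y) = 1
l(t) = (-97 + t**2)*(t + t*(-2 + t)) (l(t) = (-98 + (1 + t*t))*(t*(-2 + t) + t) = (-98 + (1 + t**2))*(t + t*(-2 + t)) = (-97 + t**2)*(t + t*(-2 + t)))
48122 - l(d(7)) = 48122 - 7*(97 + 7**3 - 1*7**2 - 97*7) = 48122 - 7*(97 + 343 - 1*49 - 679) = 48122 - 7*(97 + 343 - 49 - 679) = 48122 - 7*(-288) = 48122 - 1*(-2016) = 48122 + 2016 = 50138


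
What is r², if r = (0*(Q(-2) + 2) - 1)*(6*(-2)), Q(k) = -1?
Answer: 144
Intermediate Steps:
r = 12 (r = (0*(-1 + 2) - 1)*(6*(-2)) = (0*1 - 1)*(-12) = (0 - 1)*(-12) = -1*(-12) = 12)
r² = 12² = 144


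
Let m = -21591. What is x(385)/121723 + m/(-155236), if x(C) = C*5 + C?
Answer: 426673779/2699398804 ≈ 0.15806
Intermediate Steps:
x(C) = 6*C (x(C) = 5*C + C = 6*C)
x(385)/121723 + m/(-155236) = (6*385)/121723 - 21591/(-155236) = 2310*(1/121723) - 21591*(-1/155236) = 330/17389 + 21591/155236 = 426673779/2699398804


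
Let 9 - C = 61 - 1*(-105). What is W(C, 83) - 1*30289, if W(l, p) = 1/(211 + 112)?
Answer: -9783346/323 ≈ -30289.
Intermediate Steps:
C = -157 (C = 9 - (61 - 1*(-105)) = 9 - (61 + 105) = 9 - 1*166 = 9 - 166 = -157)
W(l, p) = 1/323
W(C, 83) - 1*30289 = 1/323 - 1*30289 = 1/323 - 30289 = -9783346/323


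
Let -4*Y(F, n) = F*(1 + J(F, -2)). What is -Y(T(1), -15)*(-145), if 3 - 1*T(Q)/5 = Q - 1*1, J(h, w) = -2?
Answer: 2175/4 ≈ 543.75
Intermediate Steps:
T(Q) = 20 - 5*Q (T(Q) = 15 - 5*(Q - 1*1) = 15 - 5*(Q - 1) = 15 - 5*(-1 + Q) = 15 + (5 - 5*Q) = 20 - 5*Q)
Y(F, n) = F/4 (Y(F, n) = -F*(1 - 2)/4 = -F*(-1)/4 = -(-1)*F/4 = F/4)
-Y(T(1), -15)*(-145) = -(20 - 5*1)/4*(-145) = -(20 - 5)/4*(-145) = -15/4*(-145) = 2175/4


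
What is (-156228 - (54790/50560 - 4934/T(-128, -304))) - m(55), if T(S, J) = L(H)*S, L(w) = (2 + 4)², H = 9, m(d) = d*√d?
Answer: -28436387785/182016 - 55*√55 ≈ -1.5664e+5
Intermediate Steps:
m(d) = d^(3/2)
L(w) = 36 (L(w) = 6² = 36)
T(S, J) = 36*S
(-156228 - (54790/50560 - 4934/T(-128, -304))) - m(55) = (-156228 - (54790/50560 - 4934/(36*(-128)))) - 55^(3/2) = (-156228 - (54790*(1/50560) - 4934/(-4608))) - 55*√55 = (-156228 - (5479/5056 - 4934*(-1/4608))) - 55*√55 = (-156228 - (5479/5056 + 2467/2304)) - 55*√55 = (-156228 - 1*392137/182016) - 55*√55 = (-156228 - 392137/182016) - 55*√55 = -28436387785/182016 - 55*√55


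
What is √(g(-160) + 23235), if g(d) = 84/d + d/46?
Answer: √4915678910/460 ≈ 152.42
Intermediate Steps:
g(d) = 84/d + d/46 (g(d) = 84/d + d*(1/46) = 84/d + d/46)
√(g(-160) + 23235) = √((84/(-160) + (1/46)*(-160)) + 23235) = √((84*(-1/160) - 80/23) + 23235) = √((-21/40 - 80/23) + 23235) = √(-3683/920 + 23235) = √(21372517/920) = √4915678910/460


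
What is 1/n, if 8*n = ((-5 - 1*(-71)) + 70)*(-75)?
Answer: -1/1275 ≈ -0.00078431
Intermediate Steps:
n = -1275 (n = (((-5 - 1*(-71)) + 70)*(-75))/8 = (((-5 + 71) + 70)*(-75))/8 = ((66 + 70)*(-75))/8 = (136*(-75))/8 = (⅛)*(-10200) = -1275)
1/n = 1/(-1275) = -1/1275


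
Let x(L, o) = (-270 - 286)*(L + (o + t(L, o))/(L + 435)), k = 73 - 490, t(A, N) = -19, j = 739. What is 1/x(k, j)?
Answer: 1/209612 ≈ 4.7707e-6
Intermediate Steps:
k = -417
x(L, o) = -556*L - 556*(-19 + o)/(435 + L) (x(L, o) = (-270 - 286)*(L + (o - 19)/(L + 435)) = -556*(L + (-19 + o)/(435 + L)) = -556*L - 556*(-19 + o)/(435 + L))
1/x(k, j) = 1/(556*(19 - 1*739 - 1*(-417)**2 - 435*(-417))/(435 - 417)) = 1/(556*(19 - 739 - 1*173889 + 181395)/18) = 1/(556*(1/18)*(19 - 739 - 173889 + 181395)) = 1/(556*(1/18)*6786) = 1/209612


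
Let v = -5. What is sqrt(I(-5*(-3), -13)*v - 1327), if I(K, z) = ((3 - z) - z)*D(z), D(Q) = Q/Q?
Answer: 8*I*sqrt(23) ≈ 38.367*I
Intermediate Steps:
D(Q) = 1
I(K, z) = 3 - 2*z (I(K, z) = ((3 - z) - z)*1 = (3 - 2*z)*1 = 3 - 2*z)
sqrt(I(-5*(-3), -13)*v - 1327) = sqrt((3 - 2*(-13))*(-5) - 1327) = sqrt((3 + 26)*(-5) - 1327) = sqrt(29*(-5) - 1327) = sqrt(-145 - 1327) = sqrt(-1472) = 8*I*sqrt(23)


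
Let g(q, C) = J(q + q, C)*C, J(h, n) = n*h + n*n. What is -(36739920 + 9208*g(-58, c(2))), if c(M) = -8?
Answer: 36334768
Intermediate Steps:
J(h, n) = n² + h*n (J(h, n) = h*n + n² = n² + h*n)
g(q, C) = C²*(C + 2*q) (g(q, C) = (C*((q + q) + C))*C = (C*(2*q + C))*C = (C*(C + 2*q))*C = C²*(C + 2*q))
-(36739920 + 9208*g(-58, c(2))) = -9208/(1/((-8)²*(-8 + 2*(-58)) + 105*38)) = -(36739920 + 589312*(-8 - 116)) = -9208/(1/(64*(-124) + 3990)) = -9208/(1/(-7936 + 3990)) = -9208/(1/(-3946)) = -9208/(-1/3946) = -9208*(-3946) = 36334768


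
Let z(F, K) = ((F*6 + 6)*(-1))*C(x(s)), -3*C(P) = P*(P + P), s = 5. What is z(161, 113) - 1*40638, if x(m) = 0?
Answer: -40638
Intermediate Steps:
C(P) = -2*P²/3 (C(P) = -P*(P + P)/3 = -P*2*P/3 = -2*P²/3)
z(F, K) = 0 (z(F, K) = ((F*6 + 6)*(-1))*(-⅔*0²) = ((6*F + 6)*(-1))*(-⅔*0) = ((6 + 6*F)*(-1))*0 = (-6 - 6*F)*0 = 0)
z(161, 113) - 1*40638 = 0 - 1*40638 = 0 - 40638 = -40638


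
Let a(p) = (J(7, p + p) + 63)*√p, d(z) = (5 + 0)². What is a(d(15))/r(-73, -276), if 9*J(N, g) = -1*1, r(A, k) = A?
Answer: -2830/657 ≈ -4.3075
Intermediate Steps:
J(N, g) = -⅑ (J(N, g) = (-1*1)/9 = (⅑)*(-1) = -⅑)
d(z) = 25 (d(z) = 5² = 25)
a(p) = 566*√p/9 (a(p) = (-⅑ + 63)*√p = 566*√p/9)
a(d(15))/r(-73, -276) = (566*√25/9)/(-73) = ((566/9)*5)*(-1/73) = (2830/9)*(-1/73) = -2830/657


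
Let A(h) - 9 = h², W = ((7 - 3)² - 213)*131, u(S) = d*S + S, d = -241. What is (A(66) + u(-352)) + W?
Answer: 63038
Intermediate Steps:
u(S) = -240*S (u(S) = -241*S + S = -240*S)
W = -25807 (W = (4² - 213)*131 = (16 - 213)*131 = -197*131 = -25807)
A(h) = 9 + h²
(A(66) + u(-352)) + W = ((9 + 66²) - 240*(-352)) - 25807 = ((9 + 4356) + 84480) - 25807 = (4365 + 84480) - 25807 = 88845 - 25807 = 63038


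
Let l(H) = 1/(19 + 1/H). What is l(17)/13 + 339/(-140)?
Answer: -89093/36855 ≈ -2.4174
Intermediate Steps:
l(17)/13 + 339/(-140) = (17/(1 + 19*17))/13 + 339/(-140) = (17/(1 + 323))*(1/13) + 339*(-1/140) = (17/324)*(1/13) - 339/140 = 17/4212 - 339/140 = -89093/36855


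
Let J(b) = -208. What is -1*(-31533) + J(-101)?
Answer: 31325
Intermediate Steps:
-1*(-31533) + J(-101) = -1*(-31533) - 208 = 31533 - 208 = 31325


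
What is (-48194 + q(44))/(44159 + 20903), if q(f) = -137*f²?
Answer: -156713/32531 ≈ -4.8173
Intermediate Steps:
(-48194 + q(44))/(44159 + 20903) = (-48194 - 137*44²)/(44159 + 20903) = (-48194 - 137*1936)/65062 = (-48194 - 265232)*(1/65062) = -313426*1/65062 = -156713/32531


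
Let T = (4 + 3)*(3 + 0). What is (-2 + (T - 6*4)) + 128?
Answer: 123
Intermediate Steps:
T = 21 (T = 7*3 = 21)
(-2 + (T - 6*4)) + 128 = (-2 + (21 - 6*4)) + 128 = (-2 + (21 - 24)) + 128 = (-2 - 3) + 128 = -5 + 128 = 123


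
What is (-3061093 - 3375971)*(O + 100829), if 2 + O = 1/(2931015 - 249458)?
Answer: -1740410542652928960/2681557 ≈ -6.4903e+11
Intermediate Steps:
O = -5363113/2681557 (O = -2 + 1/(2931015 - 249458) = -2 + 1/2681557 = -5363113/2681557 ≈ -2.0000)
(-3061093 - 3375971)*(O + 100829) = (-3061093 - 3375971)*(-5363113/2681557 + 100829) = -6437064*270373347640/2681557 = -1740410542652928960/2681557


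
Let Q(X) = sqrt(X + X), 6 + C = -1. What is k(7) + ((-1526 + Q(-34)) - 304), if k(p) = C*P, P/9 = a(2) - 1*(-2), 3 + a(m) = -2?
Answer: -1641 + 2*I*sqrt(17) ≈ -1641.0 + 8.2462*I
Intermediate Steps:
C = -7 (C = -6 - 1 = -7)
a(m) = -5 (a(m) = -3 - 2 = -5)
P = -27 (P = 9*(-5 - 1*(-2)) = 9*(-5 + 2) = 9*(-3) = -27)
Q(X) = sqrt(2)*sqrt(X) (Q(X) = sqrt(2*X) = sqrt(2)*sqrt(X))
k(p) = 189 (k(p) = -7*(-27) = 189)
k(7) + ((-1526 + Q(-34)) - 304) = 189 + ((-1526 + sqrt(2)*sqrt(-34)) - 304) = 189 + ((-1526 + sqrt(2)*(I*sqrt(34))) - 304) = 189 + ((-1526 + 2*I*sqrt(17)) - 304) = 189 + (-1830 + 2*I*sqrt(17)) = -1641 + 2*I*sqrt(17)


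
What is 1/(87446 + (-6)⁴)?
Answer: 1/88742 ≈ 1.1269e-5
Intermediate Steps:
1/(87446 + (-6)⁴) = 1/(87446 + 1296) = 1/88742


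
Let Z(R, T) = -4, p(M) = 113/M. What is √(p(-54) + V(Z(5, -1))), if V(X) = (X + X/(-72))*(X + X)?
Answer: √9546/18 ≈ 5.4280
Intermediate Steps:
V(X) = 71*X²/36 (V(X) = (X + X*(-1/72))*(2*X) = (X - X/72)*(2*X) = (71*X/72)*(2*X) = 71*X²/36)
√(p(-54) + V(Z(5, -1))) = √(113/(-54) + (71/36)*(-4)²) = √(113*(-1/54) + (71/36)*16) = √(-113/54 + 284/9) = √(1591/54) = √9546/18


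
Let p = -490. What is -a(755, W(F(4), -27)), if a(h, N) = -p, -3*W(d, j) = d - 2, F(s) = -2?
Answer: -490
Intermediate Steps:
W(d, j) = 2/3 - d/3 (W(d, j) = -(d - 2)/3 = -(-2 + d)/3 = 2/3 - d/3)
a(h, N) = 490 (a(h, N) = -1*(-490) = 490)
-a(755, W(F(4), -27)) = -1*490 = -490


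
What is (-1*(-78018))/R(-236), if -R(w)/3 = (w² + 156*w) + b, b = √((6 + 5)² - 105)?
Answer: -13003/9442 ≈ -1.3771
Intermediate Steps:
b = 4 (b = √(11² - 105) = √(121 - 105) = √16 = 4)
R(w) = -12 - 468*w - 3*w² (R(w) = -3*((w² + 156*w) + 4) = -3*(4 + w² + 156*w) = -12 - 468*w - 3*w²)
(-1*(-78018))/R(-236) = (-1*(-78018))/(-12 - 468*(-236) - 3*(-236)²) = 78018/(-12 + 110448 - 3*55696) = 78018/(-12 + 110448 - 167088) = 78018/(-56652) = 78018*(-1/56652) = -13003/9442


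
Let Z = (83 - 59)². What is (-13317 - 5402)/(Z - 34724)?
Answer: 18719/34148 ≈ 0.54817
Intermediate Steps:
Z = 576 (Z = 24² = 576)
(-13317 - 5402)/(Z - 34724) = (-13317 - 5402)/(576 - 34724) = -18719/(-34148) = -18719*(-1/34148) = 18719/34148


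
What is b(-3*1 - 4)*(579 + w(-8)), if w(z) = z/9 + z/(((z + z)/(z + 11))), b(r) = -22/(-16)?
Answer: 114763/144 ≈ 796.96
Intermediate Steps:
b(r) = 11/8 (b(r) = -22*(-1/16) = 11/8)
w(z) = 11/2 + 11*z/18 (w(z) = z*(1/9) + z/(((2*z)/(11 + z))) = z/9 + z/((2*z/(11 + z))) = z/9 + z*((11 + z)/(2*z)) = z/9 + (11/2 + z/2) = 11/2 + 11*z/18)
b(-3*1 - 4)*(579 + w(-8)) = 11*(579 + (11/2 + (11/18)*(-8)))/8 = 11*(579 + (11/2 - 44/9))/8 = 11*(579 + 11/18)/8 = (11/8)*(10433/18) = 114763/144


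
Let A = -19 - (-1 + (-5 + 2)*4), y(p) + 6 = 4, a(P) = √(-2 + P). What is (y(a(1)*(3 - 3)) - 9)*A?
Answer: 66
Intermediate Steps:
y(p) = -2 (y(p) = -6 + 4 = -2)
A = -6 (A = -19 - (-1 - 3*4) = -19 - (-1 - 12) = -19 - 1*(-13) = -19 + 13 = -6)
(y(a(1)*(3 - 3)) - 9)*A = (-2 - 9)*(-6) = -11*(-6) = 66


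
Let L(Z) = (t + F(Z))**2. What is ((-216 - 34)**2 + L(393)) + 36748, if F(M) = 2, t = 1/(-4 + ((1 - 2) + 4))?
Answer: 99249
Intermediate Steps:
t = -1 (t = 1/(-4 + (-1 + 4)) = 1/(-4 + 3) = 1/(-1) = -1)
L(Z) = 1 (L(Z) = (-1 + 2)**2 = 1**2 = 1)
((-216 - 34)**2 + L(393)) + 36748 = ((-216 - 34)**2 + 1) + 36748 = ((-250)**2 + 1) + 36748 = (62500 + 1) + 36748 = 62501 + 36748 = 99249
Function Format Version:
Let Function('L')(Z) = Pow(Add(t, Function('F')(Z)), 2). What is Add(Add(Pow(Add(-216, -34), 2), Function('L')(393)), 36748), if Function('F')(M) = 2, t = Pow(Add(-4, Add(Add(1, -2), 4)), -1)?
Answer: 99249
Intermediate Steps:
t = -1 (t = Pow(Add(-4, Add(-1, 4)), -1) = Pow(Add(-4, 3), -1) = Pow(-1, -1) = -1)
Function('L')(Z) = 1 (Function('L')(Z) = Pow(Add(-1, 2), 2) = Pow(1, 2) = 1)
Add(Add(Pow(Add(-216, -34), 2), Function('L')(393)), 36748) = Add(Add(Pow(Add(-216, -34), 2), 1), 36748) = Add(Add(Pow(-250, 2), 1), 36748) = Add(Add(62500, 1), 36748) = Add(62501, 36748) = 99249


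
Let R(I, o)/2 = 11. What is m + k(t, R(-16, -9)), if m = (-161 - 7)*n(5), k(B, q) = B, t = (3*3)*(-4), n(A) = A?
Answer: -876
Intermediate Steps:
R(I, o) = 22 (R(I, o) = 2*11 = 22)
t = -36 (t = 9*(-4) = -36)
m = -840 (m = (-161 - 7)*5 = -168*5 = -840)
m + k(t, R(-16, -9)) = -840 - 36 = -876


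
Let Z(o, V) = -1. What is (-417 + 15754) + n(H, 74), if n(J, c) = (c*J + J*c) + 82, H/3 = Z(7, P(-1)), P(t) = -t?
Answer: 14975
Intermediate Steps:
H = -3 (H = 3*(-1) = -3)
n(J, c) = 82 + 2*J*c (n(J, c) = (J*c + J*c) + 82 = 2*J*c + 82 = 82 + 2*J*c)
(-417 + 15754) + n(H, 74) = (-417 + 15754) + (82 + 2*(-3)*74) = 15337 + (82 - 444) = 15337 - 362 = 14975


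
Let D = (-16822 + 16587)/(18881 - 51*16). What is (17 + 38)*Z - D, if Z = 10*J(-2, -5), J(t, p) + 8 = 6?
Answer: -3974253/3613 ≈ -1100.0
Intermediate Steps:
J(t, p) = -2 (J(t, p) = -8 + 6 = -2)
Z = -20 (Z = 10*(-2) = -20)
D = -47/3613 (D = -235/(18881 - 816) = -235/18065 = -235*1/18065 = -47/3613 ≈ -0.013009)
(17 + 38)*Z - D = (17 + 38)*(-20) - 1*(-47/3613) = 55*(-20) + 47/3613 = -1100 + 47/3613 = -3974253/3613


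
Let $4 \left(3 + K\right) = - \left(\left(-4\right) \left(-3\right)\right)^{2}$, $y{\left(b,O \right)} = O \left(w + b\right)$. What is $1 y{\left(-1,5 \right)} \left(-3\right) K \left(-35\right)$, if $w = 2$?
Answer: $-20475$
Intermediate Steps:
$y{\left(b,O \right)} = O \left(2 + b\right)$
$K = -39$ ($K = -3 + \frac{\left(-1\right) \left(\left(-4\right) \left(-3\right)\right)^{2}}{4} = -3 + \frac{\left(-1\right) 12^{2}}{4} = -3 + \frac{\left(-1\right) 144}{4} = -3 + \frac{1}{4} \left(-144\right) = -3 - 36 = -39$)
$1 y{\left(-1,5 \right)} \left(-3\right) K \left(-35\right) = 1 \cdot 5 \left(2 - 1\right) \left(-3\right) \left(-39\right) \left(-35\right) = 1 \cdot 5 \cdot 1 \left(-3\right) \left(-39\right) \left(-35\right) = 1 \cdot 5 \left(-3\right) \left(-39\right) \left(-35\right) = 5 \left(-3\right) \left(-39\right) \left(-35\right) = \left(-15\right) \left(-39\right) \left(-35\right) = 585 \left(-35\right) = -20475$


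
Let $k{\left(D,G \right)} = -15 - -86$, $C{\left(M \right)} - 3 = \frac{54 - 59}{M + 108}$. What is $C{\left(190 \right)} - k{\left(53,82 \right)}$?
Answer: $- \frac{20269}{298} \approx -68.017$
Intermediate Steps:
$C{\left(M \right)} = 3 - \frac{5}{108 + M}$ ($C{\left(M \right)} = 3 + \frac{54 - 59}{M + 108} = 3 - \frac{5}{108 + M}$)
$k{\left(D,G \right)} = 71$ ($k{\left(D,G \right)} = -15 + 86 = 71$)
$C{\left(190 \right)} - k{\left(53,82 \right)} = \frac{319 + 3 \cdot 190}{108 + 190} - 71 = \frac{319 + 570}{298} - 71 = \frac{1}{298} \cdot 889 - 71 = \frac{889}{298} - 71 = - \frac{20269}{298}$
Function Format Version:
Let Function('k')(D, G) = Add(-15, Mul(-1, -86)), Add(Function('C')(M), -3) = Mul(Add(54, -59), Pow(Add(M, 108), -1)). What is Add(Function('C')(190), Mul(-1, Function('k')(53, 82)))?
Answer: Rational(-20269, 298) ≈ -68.017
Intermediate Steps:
Function('C')(M) = Add(3, Mul(-5, Pow(Add(108, M), -1))) (Function('C')(M) = Add(3, Mul(Add(54, -59), Pow(Add(M, 108), -1))) = Add(3, Mul(-5, Pow(Add(108, M), -1))))
Function('k')(D, G) = 71 (Function('k')(D, G) = Add(-15, 86) = 71)
Add(Function('C')(190), Mul(-1, Function('k')(53, 82))) = Add(Mul(Pow(Add(108, 190), -1), Add(319, Mul(3, 190))), Mul(-1, 71)) = Add(Mul(Pow(298, -1), Add(319, 570)), -71) = Add(Mul(Rational(1, 298), 889), -71) = Add(Rational(889, 298), -71) = Rational(-20269, 298)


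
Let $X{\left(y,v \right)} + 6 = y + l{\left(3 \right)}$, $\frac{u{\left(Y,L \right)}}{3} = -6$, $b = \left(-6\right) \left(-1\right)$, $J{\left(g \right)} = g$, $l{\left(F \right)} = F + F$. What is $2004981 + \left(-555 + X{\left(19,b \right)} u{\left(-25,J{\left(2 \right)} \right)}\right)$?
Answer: $2004084$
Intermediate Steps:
$l{\left(F \right)} = 2 F$
$b = 6$
$u{\left(Y,L \right)} = -18$ ($u{\left(Y,L \right)} = 3 \left(-6\right) = -18$)
$X{\left(y,v \right)} = y$ ($X{\left(y,v \right)} = -6 + \left(y + 2 \cdot 3\right) = -6 + \left(y + 6\right) = -6 + \left(6 + y\right) = y$)
$2004981 + \left(-555 + X{\left(19,b \right)} u{\left(-25,J{\left(2 \right)} \right)}\right) = 2004981 + \left(-555 + 19 \left(-18\right)\right) = 2004981 - 897 = 2004084$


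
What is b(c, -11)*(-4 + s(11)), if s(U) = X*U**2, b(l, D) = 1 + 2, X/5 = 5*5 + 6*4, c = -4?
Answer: 88923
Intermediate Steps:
X = 245 (X = 5*(5*5 + 6*4) = 5*(25 + 24) = 5*49 = 245)
b(l, D) = 3
s(U) = 245*U**2
b(c, -11)*(-4 + s(11)) = 3*(-4 + 245*11**2) = 3*(-4 + 245*121) = 3*(-4 + 29645) = 3*29641 = 88923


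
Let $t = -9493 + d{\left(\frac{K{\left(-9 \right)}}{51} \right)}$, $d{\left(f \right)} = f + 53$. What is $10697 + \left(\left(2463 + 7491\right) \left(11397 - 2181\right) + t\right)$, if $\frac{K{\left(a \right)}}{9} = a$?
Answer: $\frac{1559534430}{17} \approx 9.1737 \cdot 10^{7}$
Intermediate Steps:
$K{\left(a \right)} = 9 a$
$d{\left(f \right)} = 53 + f$
$t = - \frac{160507}{17}$ ($t = -9493 + \left(53 + \frac{9 \left(-9\right)}{51}\right) = -9493 + \left(53 - \frac{27}{17}\right) = -9493 + \frac{874}{17} = - \frac{160507}{17} \approx -9441.6$)
$10697 + \left(\left(2463 + 7491\right) \left(11397 - 2181\right) + t\right) = 10697 - \left(\frac{160507}{17} - \left(2463 + 7491\right) \left(11397 - 2181\right)\right) = 10697 + \left(9954 \cdot 9216 - \frac{160507}{17}\right) = 10697 + \left(91736064 - \frac{160507}{17}\right) = 10697 + \frac{1559352581}{17} = \frac{1559534430}{17}$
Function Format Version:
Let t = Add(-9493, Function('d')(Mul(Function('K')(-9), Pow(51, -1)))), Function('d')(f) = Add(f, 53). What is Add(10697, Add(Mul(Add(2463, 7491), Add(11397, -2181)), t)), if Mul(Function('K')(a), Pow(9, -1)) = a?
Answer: Rational(1559534430, 17) ≈ 9.1737e+7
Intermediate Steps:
Function('K')(a) = Mul(9, a)
Function('d')(f) = Add(53, f)
t = Rational(-160507, 17) (t = Add(-9493, Add(53, Mul(Mul(9, -9), Pow(51, -1)))) = Add(-9493, Add(53, Mul(-81, Rational(1, 51)))) = Add(-9493, Add(53, Rational(-27, 17))) = Add(-9493, Rational(874, 17)) = Rational(-160507, 17) ≈ -9441.6)
Add(10697, Add(Mul(Add(2463, 7491), Add(11397, -2181)), t)) = Add(10697, Add(Mul(Add(2463, 7491), Add(11397, -2181)), Rational(-160507, 17))) = Add(10697, Add(Mul(9954, 9216), Rational(-160507, 17))) = Add(10697, Add(91736064, Rational(-160507, 17))) = Add(10697, Rational(1559352581, 17)) = Rational(1559534430, 17)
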